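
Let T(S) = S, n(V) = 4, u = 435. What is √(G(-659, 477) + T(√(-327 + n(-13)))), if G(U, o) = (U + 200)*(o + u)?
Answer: √(-418608 + I*√323) ≈ 0.01 + 647.0*I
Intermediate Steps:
G(U, o) = (200 + U)*(435 + o) (G(U, o) = (U + 200)*(o + 435) = (200 + U)*(435 + o))
√(G(-659, 477) + T(√(-327 + n(-13)))) = √((87000 + 200*477 + 435*(-659) - 659*477) + √(-327 + 4)) = √((87000 + 95400 - 286665 - 314343) + √(-323)) = √(-418608 + I*√323)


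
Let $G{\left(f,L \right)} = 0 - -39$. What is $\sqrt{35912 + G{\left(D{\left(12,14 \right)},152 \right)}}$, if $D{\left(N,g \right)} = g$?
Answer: $\sqrt{35951} \approx 189.61$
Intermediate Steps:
$G{\left(f,L \right)} = 39$ ($G{\left(f,L \right)} = 0 + 39 = 39$)
$\sqrt{35912 + G{\left(D{\left(12,14 \right)},152 \right)}} = \sqrt{35912 + 39} = \sqrt{35951}$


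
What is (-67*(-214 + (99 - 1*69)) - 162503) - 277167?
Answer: -427342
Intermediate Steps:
(-67*(-214 + (99 - 1*69)) - 162503) - 277167 = (-67*(-214 + (99 - 69)) - 162503) - 277167 = (-67*(-214 + 30) - 162503) - 277167 = (-67*(-184) - 162503) - 277167 = (12328 - 162503) - 277167 = -150175 - 277167 = -427342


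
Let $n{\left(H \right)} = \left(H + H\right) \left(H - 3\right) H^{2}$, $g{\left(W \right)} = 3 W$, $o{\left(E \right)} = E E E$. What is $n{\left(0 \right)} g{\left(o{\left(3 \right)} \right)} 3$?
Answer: $0$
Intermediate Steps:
$o{\left(E \right)} = E^{3}$ ($o{\left(E \right)} = E^{2} E = E^{3}$)
$n{\left(H \right)} = 2 H^{3} \left(-3 + H\right)$ ($n{\left(H \right)} = 2 H \left(-3 + H\right) H^{2} = 2 H^{3} \left(-3 + H\right)$)
$n{\left(0 \right)} g{\left(o{\left(3 \right)} \right)} 3 = 2 \cdot 0^{3} \left(-3 + 0\right) 3 \cdot 3^{3} \cdot 3 = 2 \cdot 0 \left(-3\right) 3 \cdot 27 \cdot 3 = 0 \cdot 81 \cdot 3 = 0 \cdot 3 = 0$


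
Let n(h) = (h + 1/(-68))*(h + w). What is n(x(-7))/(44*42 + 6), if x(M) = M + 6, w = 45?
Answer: -253/10506 ≈ -0.024081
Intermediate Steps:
x(M) = 6 + M
n(h) = (45 + h)*(-1/68 + h) (n(h) = (h + 1/(-68))*(h + 45) = (h - 1/68)*(45 + h) = (-1/68 + h)*(45 + h) = (45 + h)*(-1/68 + h))
n(x(-7))/(44*42 + 6) = (-45/68 + (6 - 7)² + 3059*(6 - 7)/68)/(44*42 + 6) = (-45/68 + (-1)² + (3059/68)*(-1))/(1848 + 6) = (-45/68 + 1 - 3059/68)/1854 = -759/17*1/1854 = -253/10506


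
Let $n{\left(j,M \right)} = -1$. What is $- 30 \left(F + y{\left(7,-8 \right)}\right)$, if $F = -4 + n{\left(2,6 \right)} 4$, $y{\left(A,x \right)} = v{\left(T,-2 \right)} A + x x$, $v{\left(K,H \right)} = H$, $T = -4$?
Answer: $-1260$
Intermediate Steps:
$y{\left(A,x \right)} = x^{2} - 2 A$ ($y{\left(A,x \right)} = - 2 A + x x = - 2 A + x^{2} = x^{2} - 2 A$)
$F = -8$ ($F = -4 - 4 = -8$)
$- 30 \left(F + y{\left(7,-8 \right)}\right) = - 30 \left(-8 + \left(\left(-8\right)^{2} - 14\right)\right) = - 30 \left(-8 + \left(64 - 14\right)\right) = - 30 \left(-8 + 50\right) = \left(-30\right) 42 = -1260$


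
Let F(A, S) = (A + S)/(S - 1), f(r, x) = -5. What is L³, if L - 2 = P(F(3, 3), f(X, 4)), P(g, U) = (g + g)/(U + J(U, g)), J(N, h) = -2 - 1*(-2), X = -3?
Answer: 64/125 ≈ 0.51200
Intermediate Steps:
J(N, h) = 0 (J(N, h) = -2 + 2 = 0)
F(A, S) = (A + S)/(-1 + S)
P(g, U) = 2*g/U (P(g, U) = (g + g)/(U + 0) = (2*g)/U = 2*g/U)
L = ⅘ (L = 2 + 2*((3 + 3)/(-1 + 3))/(-5) = 2 + 2*(6/2)*(-⅕) = 2 + 2*((½)*6)*(-⅕) = 2 + 2*3*(-⅕) = 2 - 6/5 = ⅘ ≈ 0.80000)
L³ = (⅘)³ = 64/125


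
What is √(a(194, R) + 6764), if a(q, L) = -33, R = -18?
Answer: √6731 ≈ 82.043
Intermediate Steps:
√(a(194, R) + 6764) = √(-33 + 6764) = √6731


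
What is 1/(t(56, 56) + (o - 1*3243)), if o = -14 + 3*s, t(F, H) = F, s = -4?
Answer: -1/3213 ≈ -0.00031124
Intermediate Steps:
o = -26 (o = -14 + 3*(-4) = -14 - 12 = -26)
1/(t(56, 56) + (o - 1*3243)) = 1/(56 + (-26 - 1*3243)) = 1/(56 + (-26 - 3243)) = 1/(56 - 3269) = 1/(-3213) = -1/3213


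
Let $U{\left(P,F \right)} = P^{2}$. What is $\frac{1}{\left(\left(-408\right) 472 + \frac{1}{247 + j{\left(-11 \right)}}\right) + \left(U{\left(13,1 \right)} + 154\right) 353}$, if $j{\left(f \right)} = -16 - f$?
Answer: $- \frac{242}{19010793} \approx -1.273 \cdot 10^{-5}$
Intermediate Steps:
$\frac{1}{\left(\left(-408\right) 472 + \frac{1}{247 + j{\left(-11 \right)}}\right) + \left(U{\left(13,1 \right)} + 154\right) 353} = \frac{1}{\left(\left(-408\right) 472 + \frac{1}{247 - 5}\right) + \left(13^{2} + 154\right) 353} = \frac{1}{\left(-192576 + \frac{1}{247 + \left(-16 + 11\right)}\right) + \left(169 + 154\right) 353} = \frac{1}{\left(-192576 + \frac{1}{247 - 5}\right) + 323 \cdot 353} = \frac{1}{\left(-192576 + \frac{1}{242}\right) + 114019} = \frac{1}{- \frac{46603391}{242} + 114019} = \frac{1}{- \frac{19010793}{242}} = - \frac{242}{19010793}$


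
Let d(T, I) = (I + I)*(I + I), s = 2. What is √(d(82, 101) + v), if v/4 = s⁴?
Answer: 2*√10217 ≈ 202.16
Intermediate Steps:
v = 64 (v = 4*2⁴ = 4*16 = 64)
d(T, I) = 4*I² (d(T, I) = (2*I)*(2*I) = 4*I²)
√(d(82, 101) + v) = √(4*101² + 64) = √(4*10201 + 64) = √(40804 + 64) = √40868 = 2*√10217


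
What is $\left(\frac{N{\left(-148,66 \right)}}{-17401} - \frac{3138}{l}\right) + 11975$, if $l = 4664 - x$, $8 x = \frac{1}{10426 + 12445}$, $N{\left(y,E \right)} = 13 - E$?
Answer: $\frac{177811203012768844}{14849365230151} \approx 11974.0$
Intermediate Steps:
$x = \frac{1}{182968}$ ($x = \frac{1}{8 \left(10426 + 12445\right)} = \frac{1}{8 \cdot 22871} = \frac{1}{8} \cdot \frac{1}{22871} = \frac{1}{182968} \approx 5.4654 \cdot 10^{-6}$)
$l = \frac{853362751}{182968}$ ($l = 4664 - \frac{1}{182968} = \frac{853362751}{182968} \approx 4664.0$)
$\left(\frac{N{\left(-148,66 \right)}}{-17401} - \frac{3138}{l}\right) + 11975 = \left(\frac{13 - 66}{-17401} - \frac{3138}{\frac{853362751}{182968}}\right) + 11975 = \left(\left(13 - 66\right) \left(- \frac{1}{17401}\right) - \frac{574153584}{853362751}\right) + 11975 = \left(\left(-53\right) \left(- \frac{1}{17401}\right) - \frac{574153584}{853362751}\right) + 11975 = \left(\frac{53}{17401} - \frac{574153584}{853362751}\right) + 11975 = - \frac{9945618289381}{14849365230151} + 11975 = \frac{177811203012768844}{14849365230151}$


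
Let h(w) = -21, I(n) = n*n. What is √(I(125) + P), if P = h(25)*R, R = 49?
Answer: 2*√3649 ≈ 120.81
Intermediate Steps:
I(n) = n²
P = -1029 (P = -21*49 = -1029)
√(I(125) + P) = √(125² - 1029) = √(15625 - 1029) = √14596 = 2*√3649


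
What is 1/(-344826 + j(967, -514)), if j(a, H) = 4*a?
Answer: -1/340958 ≈ -2.9329e-6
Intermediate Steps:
1/(-344826 + j(967, -514)) = 1/(-344826 + 4*967) = 1/(-344826 + 3868) = 1/(-340958) = -1/340958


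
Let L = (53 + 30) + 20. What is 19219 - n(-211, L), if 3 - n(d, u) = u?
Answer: 19319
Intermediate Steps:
L = 103 (L = 83 + 20 = 103)
n(d, u) = 3 - u
19219 - n(-211, L) = 19219 - (3 - 1*103) = 19219 - (3 - 103) = 19219 - 1*(-100) = 19219 + 100 = 19319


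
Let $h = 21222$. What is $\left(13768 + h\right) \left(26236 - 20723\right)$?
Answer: $192899870$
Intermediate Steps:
$\left(13768 + h\right) \left(26236 - 20723\right) = \left(13768 + 21222\right) \left(26236 - 20723\right) = 34990 \cdot 5513 = 192899870$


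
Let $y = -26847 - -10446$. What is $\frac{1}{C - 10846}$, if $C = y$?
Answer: $- \frac{1}{27247} \approx -3.6701 \cdot 10^{-5}$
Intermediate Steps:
$y = -16401$ ($y = -26847 + 10446 = -16401$)
$C = -16401$
$\frac{1}{C - 10846} = \frac{1}{-16401 - 10846} = \frac{1}{-27247} = - \frac{1}{27247}$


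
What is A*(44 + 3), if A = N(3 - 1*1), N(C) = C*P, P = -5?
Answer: -470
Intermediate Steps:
N(C) = -5*C (N(C) = C*(-5) = -5*C)
A = -10 (A = -5*(3 - 1*1) = -5*(3 - 1) = -5*2 = -10)
A*(44 + 3) = -10*(44 + 3) = -10*47 = -470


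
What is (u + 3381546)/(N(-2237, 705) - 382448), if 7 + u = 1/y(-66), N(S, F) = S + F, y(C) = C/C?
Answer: -169077/19199 ≈ -8.8065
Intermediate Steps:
y(C) = 1
N(S, F) = F + S
u = -6 (u = -7 + 1/1 = -7 + 1 = -6)
(u + 3381546)/(N(-2237, 705) - 382448) = (-6 + 3381546)/((705 - 2237) - 382448) = 3381540/(-1532 - 382448) = 3381540/(-383980) = 3381540*(-1/383980) = -169077/19199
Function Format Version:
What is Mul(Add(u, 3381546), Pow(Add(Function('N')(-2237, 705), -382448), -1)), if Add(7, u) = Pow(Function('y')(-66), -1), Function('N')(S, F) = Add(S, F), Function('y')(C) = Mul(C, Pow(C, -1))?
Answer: Rational(-169077, 19199) ≈ -8.8065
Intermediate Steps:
Function('y')(C) = 1
Function('N')(S, F) = Add(F, S)
u = -6 (u = Add(-7, Pow(1, -1)) = Add(-7, 1) = -6)
Mul(Add(u, 3381546), Pow(Add(Function('N')(-2237, 705), -382448), -1)) = Mul(Add(-6, 3381546), Pow(Add(Add(705, -2237), -382448), -1)) = Mul(3381540, Pow(Add(-1532, -382448), -1)) = Mul(3381540, Pow(-383980, -1)) = Mul(3381540, Rational(-1, 383980)) = Rational(-169077, 19199)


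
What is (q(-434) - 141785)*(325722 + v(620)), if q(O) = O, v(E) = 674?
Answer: -46419712724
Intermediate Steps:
(q(-434) - 141785)*(325722 + v(620)) = (-434 - 141785)*(325722 + 674) = -142219*326396 = -46419712724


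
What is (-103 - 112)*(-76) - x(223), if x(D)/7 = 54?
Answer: 15962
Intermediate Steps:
x(D) = 378 (x(D) = 7*54 = 378)
(-103 - 112)*(-76) - x(223) = (-103 - 112)*(-76) - 1*378 = -215*(-76) - 378 = 16340 - 378 = 15962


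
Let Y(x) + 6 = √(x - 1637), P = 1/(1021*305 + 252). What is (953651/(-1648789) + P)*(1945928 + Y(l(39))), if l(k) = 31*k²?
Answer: -578348179938276396/513856633373 - 297210360918*√45514/513856633373 ≈ -1.1256e+6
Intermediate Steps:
P = 1/311657 (P = 1/(311405 + 252) = 1/311657 ≈ 3.2087e-6)
Y(x) = -6 + √(-1637 + x) (Y(x) = -6 + √(x - 1637) = -6 + √(-1637 + x))
(953651/(-1648789) + P)*(1945928 + Y(l(39))) = (953651/(-1648789) + 1/311657)*(1945928 + (-6 + √(-1637 + 31*39²))) = (953651*(-1/1648789) + 1/311657)*(1945928 + (-6 + √(-1637 + 31*1521))) = (-953651/1648789 + 1/311657)*(1945928 + (-6 + √(-1637 + 47151))) = -297210360918*(1945928 + (-6 + √45514))/513856633373 = -297210360918*(1945922 + √45514)/513856633373 = -578348179938276396/513856633373 - 297210360918*√45514/513856633373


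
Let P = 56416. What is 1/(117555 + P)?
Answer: 1/173971 ≈ 5.7481e-6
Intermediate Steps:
1/(117555 + P) = 1/(117555 + 56416) = 1/173971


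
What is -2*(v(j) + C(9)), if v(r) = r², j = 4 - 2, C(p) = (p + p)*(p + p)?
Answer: -656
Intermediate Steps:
C(p) = 4*p² (C(p) = (2*p)*(2*p) = 4*p²)
j = 2
-2*(v(j) + C(9)) = -2*(2² + 4*9²) = -2*(4 + 4*81) = -2*(4 + 324) = -2*328 = -656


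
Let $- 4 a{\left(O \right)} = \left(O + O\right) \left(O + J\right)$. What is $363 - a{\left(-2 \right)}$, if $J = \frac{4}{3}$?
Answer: $\frac{1091}{3} \approx 363.67$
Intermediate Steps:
$J = \frac{4}{3}$ ($J = 4 \cdot \frac{1}{3} = \frac{4}{3} \approx 1.3333$)
$a{\left(O \right)} = - \frac{O \left(\frac{4}{3} + O\right)}{2}$ ($a{\left(O \right)} = - \frac{\left(O + O\right) \left(O + \frac{4}{3}\right)}{4} = - \frac{2 O \left(\frac{4}{3} + O\right)}{4} = - \frac{O \left(\frac{4}{3} + O\right)}{2}$)
$363 - a{\left(-2 \right)} = 363 - \left(- \frac{1}{6}\right) \left(-2\right) \left(4 + 3 \left(-2\right)\right) = 363 - \left(- \frac{1}{6}\right) \left(-2\right) \left(4 - 6\right) = 363 - \left(- \frac{1}{6}\right) \left(-2\right) \left(-2\right) = 363 - - \frac{2}{3} = 363 + \frac{2}{3} = \frac{1091}{3}$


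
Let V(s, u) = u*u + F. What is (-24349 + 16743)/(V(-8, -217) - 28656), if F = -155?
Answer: -3803/9139 ≈ -0.41613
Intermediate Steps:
V(s, u) = -155 + u**2 (V(s, u) = u*u - 155 = u**2 - 155 = -155 + u**2)
(-24349 + 16743)/(V(-8, -217) - 28656) = (-24349 + 16743)/((-155 + (-217)**2) - 28656) = -7606/((-155 + 47089) - 28656) = -7606/(46934 - 28656) = -7606/18278 = -7606*1/18278 = -3803/9139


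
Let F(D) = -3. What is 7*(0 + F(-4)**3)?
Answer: -189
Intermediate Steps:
7*(0 + F(-4)**3) = 7*(0 + (-3)**3) = 7*(0 - 27) = 7*(-27) = -189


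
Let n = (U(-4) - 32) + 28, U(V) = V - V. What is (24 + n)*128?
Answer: 2560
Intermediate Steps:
U(V) = 0
n = -4 (n = (0 - 32) + 28 = -32 + 28 = -4)
(24 + n)*128 = (24 - 4)*128 = 20*128 = 2560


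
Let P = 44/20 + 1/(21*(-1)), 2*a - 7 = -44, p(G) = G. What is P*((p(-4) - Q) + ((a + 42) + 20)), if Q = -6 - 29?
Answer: 16837/105 ≈ 160.35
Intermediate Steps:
a = -37/2 (a = 7/2 + (½)*(-44) = 7/2 - 22 = -37/2 ≈ -18.500)
Q = -35
P = 226/105 (P = 44*(1/20) + (1/21)*(-1) = 11/5 - 1/21 = 226/105 ≈ 2.1524)
P*((p(-4) - Q) + ((a + 42) + 20)) = 226*((-4 - 1*(-35)) + ((-37/2 + 42) + 20))/105 = 226*((-4 + 35) + (47/2 + 20))/105 = 226*(31 + 87/2)/105 = (226/105)*(149/2) = 16837/105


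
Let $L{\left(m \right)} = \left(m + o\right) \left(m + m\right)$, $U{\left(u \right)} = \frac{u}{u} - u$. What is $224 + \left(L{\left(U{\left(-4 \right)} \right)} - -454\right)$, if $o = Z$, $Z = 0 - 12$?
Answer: $608$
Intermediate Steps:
$Z = -12$
$o = -12$
$U{\left(u \right)} = 1 - u$
$L{\left(m \right)} = 2 m \left(-12 + m\right)$ ($L{\left(m \right)} = \left(m - 12\right) \left(m + m\right) = \left(-12 + m\right) 2 m = 2 m \left(-12 + m\right)$)
$224 + \left(L{\left(U{\left(-4 \right)} \right)} - -454\right) = 224 + \left(2 \left(1 - -4\right) \left(-12 + \left(1 - -4\right)\right) - -454\right) = 224 + \left(2 \left(1 + 4\right) \left(-12 + \left(1 + 4\right)\right) + 454\right) = 224 + \left(2 \cdot 5 \left(-12 + 5\right) + 454\right) = 224 + \left(2 \cdot 5 \left(-7\right) + 454\right) = 224 + \left(-70 + 454\right) = 224 + 384 = 608$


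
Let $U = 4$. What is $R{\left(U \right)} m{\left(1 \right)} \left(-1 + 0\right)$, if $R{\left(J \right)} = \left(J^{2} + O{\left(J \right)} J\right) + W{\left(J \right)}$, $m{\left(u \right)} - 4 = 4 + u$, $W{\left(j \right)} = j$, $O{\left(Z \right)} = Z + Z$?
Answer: $-468$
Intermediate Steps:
$O{\left(Z \right)} = 2 Z$
$m{\left(u \right)} = 8 + u$ ($m{\left(u \right)} = 4 + \left(4 + u\right) = 8 + u$)
$R{\left(J \right)} = J + 3 J^{2}$ ($R{\left(J \right)} = \left(J^{2} + 2 J J\right) + J = \left(J^{2} + 2 J^{2}\right) + J = 3 J^{2} + J = J + 3 J^{2}$)
$R{\left(U \right)} m{\left(1 \right)} \left(-1 + 0\right) = 4 \left(1 + 3 \cdot 4\right) \left(8 + 1\right) \left(-1 + 0\right) = 4 \left(1 + 12\right) 9 \left(-1\right) = 4 \cdot 13 \cdot 9 \left(-1\right) = 52 \cdot 9 \left(-1\right) = 468 \left(-1\right) = -468$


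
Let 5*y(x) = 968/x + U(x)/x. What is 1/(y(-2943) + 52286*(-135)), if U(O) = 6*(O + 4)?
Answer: -14715/103867429484 ≈ -1.4167e-7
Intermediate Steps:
U(O) = 24 + 6*O (U(O) = 6*(4 + O) = 24 + 6*O)
y(x) = 968/(5*x) + (24 + 6*x)/(5*x) (y(x) = (968/x + (24 + 6*x)/x)/5 = 968/(5*x) + (24 + 6*x)/(5*x))
1/(y(-2943) + 52286*(-135)) = 1/((⅖)*(496 + 3*(-2943))/(-2943) + 52286*(-135)) = 1/((⅖)*(-1/2943)*(496 - 8829) - 7058610) = 1/((⅖)*(-1/2943)*(-8333) - 7058610) = 1/(16666/14715 - 7058610) = 1/(-103867429484/14715) = -14715/103867429484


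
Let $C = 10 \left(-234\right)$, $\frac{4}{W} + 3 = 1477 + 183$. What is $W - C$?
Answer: $\frac{3877384}{1657} \approx 2340.0$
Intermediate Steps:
$W = \frac{4}{1657}$ ($W = \frac{4}{-3 + \left(1477 + 183\right)} = \frac{4}{-3 + 1660} = \frac{4}{1657} \approx 0.002414$)
$C = -2340$
$W - C = \frac{4}{1657} - -2340 = \frac{4}{1657} + 2340 = \frac{3877384}{1657}$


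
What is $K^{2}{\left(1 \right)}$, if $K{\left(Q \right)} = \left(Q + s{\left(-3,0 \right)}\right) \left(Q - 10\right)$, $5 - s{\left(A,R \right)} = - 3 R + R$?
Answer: $2916$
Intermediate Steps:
$s{\left(A,R \right)} = 5 + 2 R$ ($s{\left(A,R \right)} = 5 - \left(- 3 R + R\right) = 5 - - 2 R = 5 + 2 R$)
$K{\left(Q \right)} = \left(-10 + Q\right) \left(5 + Q\right)$ ($K{\left(Q \right)} = \left(Q + \left(5 + 2 \cdot 0\right)\right) \left(Q - 10\right) = \left(Q + \left(5 + 0\right)\right) \left(-10 + Q\right) = \left(Q + 5\right) \left(-10 + Q\right) = \left(5 + Q\right) \left(-10 + Q\right) = \left(-10 + Q\right) \left(5 + Q\right)$)
$K^{2}{\left(1 \right)} = \left(-50 + 1^{2} - 5\right)^{2} = \left(-50 + 1 - 5\right)^{2} = \left(-54\right)^{2} = 2916$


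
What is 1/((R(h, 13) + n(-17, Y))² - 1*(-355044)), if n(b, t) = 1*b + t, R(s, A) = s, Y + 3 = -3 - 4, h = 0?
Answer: 1/355773 ≈ 2.8108e-6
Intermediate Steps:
Y = -10 (Y = -3 + (-3 - 4) = -3 - 7 = -10)
n(b, t) = b + t
1/((R(h, 13) + n(-17, Y))² - 1*(-355044)) = 1/((0 + (-17 - 10))² - 1*(-355044)) = 1/((0 - 27)² + 355044) = 1/((-27)² + 355044) = 1/(729 + 355044) = 1/355773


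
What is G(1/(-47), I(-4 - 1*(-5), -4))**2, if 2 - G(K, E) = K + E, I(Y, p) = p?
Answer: 80089/2209 ≈ 36.256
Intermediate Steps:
G(K, E) = 2 - E - K (G(K, E) = 2 - (K + E) = 2 - (E + K) = 2 + (-E - K) = 2 - E - K)
G(1/(-47), I(-4 - 1*(-5), -4))**2 = (2 - 1*(-4) - 1/(-47))**2 = (2 + 4 - 1*(-1/47))**2 = (2 + 4 + 1/47)**2 = (283/47)**2 = 80089/2209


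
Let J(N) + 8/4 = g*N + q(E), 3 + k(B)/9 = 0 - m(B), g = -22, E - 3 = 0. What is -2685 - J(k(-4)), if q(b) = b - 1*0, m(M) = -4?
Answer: -2488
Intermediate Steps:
E = 3 (E = 3 + 0 = 3)
q(b) = b (q(b) = b + 0 = b)
k(B) = 9 (k(B) = -27 + 9*(0 - 1*(-4)) = -27 + 9*(0 + 4) = -27 + 9*4 = -27 + 36 = 9)
J(N) = 1 - 22*N (J(N) = -2 + (-22*N + 3) = -2 + (3 - 22*N) = 1 - 22*N)
-2685 - J(k(-4)) = -2685 - (1 - 22*9) = -2685 - (1 - 198) = -2685 - 1*(-197) = -2685 + 197 = -2488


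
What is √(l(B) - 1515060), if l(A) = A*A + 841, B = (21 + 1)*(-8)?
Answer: I*√1483243 ≈ 1217.9*I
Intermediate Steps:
B = -176 (B = 22*(-8) = -176)
l(A) = 841 + A² (l(A) = A² + 841 = 841 + A²)
√(l(B) - 1515060) = √((841 + (-176)²) - 1515060) = √((841 + 30976) - 1515060) = √(31817 - 1515060) = √(-1483243) = I*√1483243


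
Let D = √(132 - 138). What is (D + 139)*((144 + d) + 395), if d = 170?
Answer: 98551 + 709*I*√6 ≈ 98551.0 + 1736.7*I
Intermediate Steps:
D = I*√6 (D = √(-6) = I*√6 ≈ 2.4495*I)
(D + 139)*((144 + d) + 395) = (I*√6 + 139)*((144 + 170) + 395) = (139 + I*√6)*(314 + 395) = (139 + I*√6)*709 = 98551 + 709*I*√6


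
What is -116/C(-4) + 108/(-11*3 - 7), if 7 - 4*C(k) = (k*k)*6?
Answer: 2237/890 ≈ 2.5135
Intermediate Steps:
C(k) = 7/4 - 3*k²/2 (C(k) = 7/4 - k*k*6/4 = 7/4 - k²*6/4 = 7/4 - 3*k²/2)
-116/C(-4) + 108/(-11*3 - 7) = -116/(7/4 - 3/2*(-4)²) + 108/(-11*3 - 7) = -116/(7/4 - 3/2*16) + 108/(-33 - 7) = -116/(7/4 - 24) + 108/(-40) = -116/(-89/4) + 108*(-1/40) = -116*(-4/89) - 27/10 = 464/89 - 27/10 = 2237/890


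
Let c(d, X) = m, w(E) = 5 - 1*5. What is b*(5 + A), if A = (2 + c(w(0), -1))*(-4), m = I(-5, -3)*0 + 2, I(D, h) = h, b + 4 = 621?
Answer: -6787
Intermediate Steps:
b = 617 (b = -4 + 621 = 617)
w(E) = 0 (w(E) = 5 - 5 = 0)
m = 2 (m = -3*0 + 2 = 0 + 2 = 2)
c(d, X) = 2
A = -16 (A = (2 + 2)*(-4) = 4*(-4) = -16)
b*(5 + A) = 617*(5 - 16) = 617*(-11) = -6787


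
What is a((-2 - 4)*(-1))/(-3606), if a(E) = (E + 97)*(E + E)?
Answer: -206/601 ≈ -0.34276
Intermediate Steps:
a(E) = 2*E*(97 + E) (a(E) = (97 + E)*(2*E) = 2*E*(97 + E))
a((-2 - 4)*(-1))/(-3606) = (2*((-2 - 4)*(-1))*(97 + (-2 - 4)*(-1)))/(-3606) = (2*(-6*(-1))*(97 - 6*(-1)))*(-1/3606) = (2*6*(97 + 6))*(-1/3606) = (2*6*103)*(-1/3606) = 1236*(-1/3606) = -206/601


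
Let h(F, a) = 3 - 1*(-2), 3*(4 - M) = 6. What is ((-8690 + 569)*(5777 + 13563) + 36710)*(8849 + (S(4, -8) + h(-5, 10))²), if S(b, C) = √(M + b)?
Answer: -1394368058400 - 1570234300*√6 ≈ -1.3982e+12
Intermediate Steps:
M = 2 (M = 4 - ⅓*6 = 4 - 2 = 2)
h(F, a) = 5 (h(F, a) = 3 + 2 = 5)
S(b, C) = √(2 + b)
((-8690 + 569)*(5777 + 13563) + 36710)*(8849 + (S(4, -8) + h(-5, 10))²) = ((-8690 + 569)*(5777 + 13563) + 36710)*(8849 + (√(2 + 4) + 5)²) = (-8121*19340 + 36710)*(8849 + (√6 + 5)²) = (-157060140 + 36710)*(8849 + (5 + √6)²) = -157023430*(8849 + (5 + √6)²) = -1389500332070 - 157023430*(5 + √6)²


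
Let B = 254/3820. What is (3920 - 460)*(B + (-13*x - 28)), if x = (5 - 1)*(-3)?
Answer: 84634022/191 ≈ 4.4311e+5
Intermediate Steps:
B = 127/1910 (B = 254*(1/3820) = 127/1910 ≈ 0.066492)
x = -12 (x = 4*(-3) = -12)
(3920 - 460)*(B + (-13*x - 28)) = (3920 - 460)*(127/1910 + (-13*(-12) - 28)) = 3460*(127/1910 + (156 - 28)) = 3460*(127/1910 + 128) = 3460*(244607/1910) = 84634022/191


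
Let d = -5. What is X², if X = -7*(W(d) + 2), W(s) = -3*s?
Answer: 14161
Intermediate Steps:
X = -119 (X = -7*(-3*(-5) + 2) = -7*(15 + 2) = -7*17 = -119)
X² = (-119)² = 14161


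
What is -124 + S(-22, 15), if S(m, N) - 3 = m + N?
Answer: -128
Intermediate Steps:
S(m, N) = 3 + N + m (S(m, N) = 3 + (m + N) = 3 + (N + m) = 3 + N + m)
-124 + S(-22, 15) = -124 + (3 + 15 - 22) = -124 - 4 = -128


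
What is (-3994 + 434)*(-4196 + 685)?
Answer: 12499160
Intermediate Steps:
(-3994 + 434)*(-4196 + 685) = -3560*(-3511) = 12499160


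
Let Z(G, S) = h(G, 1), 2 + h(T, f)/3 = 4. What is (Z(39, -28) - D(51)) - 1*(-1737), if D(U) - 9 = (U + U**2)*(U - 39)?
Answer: -30090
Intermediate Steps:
h(T, f) = 6 (h(T, f) = -6 + 3*4 = -6 + 12 = 6)
D(U) = 9 + (-39 + U)*(U + U**2) (D(U) = 9 + (U + U**2)*(U - 39) = 9 + (U + U**2)*(-39 + U) = 9 + (-39 + U)*(U + U**2))
Z(G, S) = 6
(Z(39, -28) - D(51)) - 1*(-1737) = (6 - (9 + 51**3 - 39*51 - 38*51**2)) - 1*(-1737) = (6 - (9 + 132651 - 1989 - 38*2601)) + 1737 = (6 - (9 + 132651 - 1989 - 98838)) + 1737 = (6 - 1*31833) + 1737 = (6 - 31833) + 1737 = -31827 + 1737 = -30090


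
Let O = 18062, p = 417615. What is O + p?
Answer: 435677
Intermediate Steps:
O + p = 18062 + 417615 = 435677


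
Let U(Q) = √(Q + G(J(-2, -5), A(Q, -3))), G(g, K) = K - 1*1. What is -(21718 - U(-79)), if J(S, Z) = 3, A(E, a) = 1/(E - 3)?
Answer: -21718 + 81*I*√82/82 ≈ -21718.0 + 8.9449*I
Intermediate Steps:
A(E, a) = 1/(-3 + E)
G(g, K) = -1 + K (G(g, K) = K - 1 = -1 + K)
U(Q) = √(-1 + Q + 1/(-3 + Q)) (U(Q) = √(Q + (-1 + 1/(-3 + Q))) = √(-1 + Q + 1/(-3 + Q)))
-(21718 - U(-79)) = -(21718 - √((1 + (-1 - 79)*(-3 - 79))/(-3 - 79))) = -(21718 - √((1 - 80*(-82))/(-82))) = -(21718 - √(-(1 + 6560)/82)) = -(21718 - √(-1/82*6561)) = -(21718 - √(-6561/82)) = -(21718 - 81*I*√82/82) = -21718 + 81*I*√82/82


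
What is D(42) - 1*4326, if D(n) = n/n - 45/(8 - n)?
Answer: -147005/34 ≈ -4323.7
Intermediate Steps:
D(n) = 1 - 45/(8 - n)
D(42) - 1*4326 = (37 + 42)/(-8 + 42) - 1*4326 = 79/34 - 4326 = -147005/34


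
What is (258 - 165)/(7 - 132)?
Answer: -93/125 ≈ -0.74400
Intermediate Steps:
(258 - 165)/(7 - 132) = 93/(-125) = 93*(-1/125) = -93/125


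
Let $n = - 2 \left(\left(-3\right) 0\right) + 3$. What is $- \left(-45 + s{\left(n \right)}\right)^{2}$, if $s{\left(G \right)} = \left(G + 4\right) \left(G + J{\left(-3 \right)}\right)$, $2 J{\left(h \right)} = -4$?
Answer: $-1444$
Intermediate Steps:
$J{\left(h \right)} = -2$ ($J{\left(h \right)} = \frac{1}{2} \left(-4\right) = -2$)
$n = 3$ ($n = \left(-2\right) 0 + 3 = 0 + 3 = 3$)
$s{\left(G \right)} = \left(-2 + G\right) \left(4 + G\right)$ ($s{\left(G \right)} = \left(G + 4\right) \left(G - 2\right) = \left(4 + G\right) \left(-2 + G\right) = \left(-2 + G\right) \left(4 + G\right)$)
$- \left(-45 + s{\left(n \right)}\right)^{2} = - \left(-45 + \left(-8 + 3^{2} + 2 \cdot 3\right)\right)^{2} = - \left(-45 + \left(-8 + 9 + 6\right)\right)^{2} = - \left(-45 + 7\right)^{2} = - \left(-38\right)^{2} = \left(-1\right) 1444 = -1444$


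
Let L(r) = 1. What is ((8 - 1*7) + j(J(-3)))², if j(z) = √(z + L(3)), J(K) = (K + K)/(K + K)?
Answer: (1 + √2)² ≈ 5.8284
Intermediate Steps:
J(K) = 1 (J(K) = (2*K)/((2*K)) = (2*K)*(1/(2*K)) = 1)
j(z) = √(1 + z) (j(z) = √(z + 1) = √(1 + z))
((8 - 1*7) + j(J(-3)))² = ((8 - 1*7) + √(1 + 1))² = ((8 - 7) + √2)² = (1 + √2)²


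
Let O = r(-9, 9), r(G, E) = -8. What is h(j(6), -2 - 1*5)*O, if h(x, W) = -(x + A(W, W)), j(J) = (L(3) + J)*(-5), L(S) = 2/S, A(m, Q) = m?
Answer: -968/3 ≈ -322.67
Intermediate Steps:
O = -8
j(J) = -10/3 - 5*J (j(J) = (2/3 + J)*(-5) = (2*(⅓) + J)*(-5) = (⅔ + J)*(-5) = -10/3 - 5*J)
h(x, W) = -W - x (h(x, W) = -(x + W) = -(W + x) = -W - x)
h(j(6), -2 - 1*5)*O = (-(-2 - 1*5) - (-10/3 - 5*6))*(-8) = (-(-2 - 5) - (-10/3 - 30))*(-8) = (-1*(-7) - 1*(-100/3))*(-8) = (7 + 100/3)*(-8) = (121/3)*(-8) = -968/3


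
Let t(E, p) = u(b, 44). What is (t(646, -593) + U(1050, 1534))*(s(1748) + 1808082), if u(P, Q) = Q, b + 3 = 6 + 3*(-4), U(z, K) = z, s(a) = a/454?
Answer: 449016423872/227 ≈ 1.9780e+9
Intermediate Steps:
s(a) = a/454 (s(a) = a*(1/454) = a/454)
b = -9 (b = -3 + (6 + 3*(-4)) = -3 + (6 - 12) = -3 - 6 = -9)
t(E, p) = 44
(t(646, -593) + U(1050, 1534))*(s(1748) + 1808082) = (44 + 1050)*((1/454)*1748 + 1808082) = 1094*(874/227 + 1808082) = 1094*(410435488/227) = 449016423872/227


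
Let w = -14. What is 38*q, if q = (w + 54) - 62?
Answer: -836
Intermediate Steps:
q = -22 (q = (-14 + 54) - 62 = 40 - 62 = -22)
38*q = 38*(-22) = -836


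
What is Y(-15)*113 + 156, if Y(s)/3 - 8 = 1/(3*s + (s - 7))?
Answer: 191817/67 ≈ 2862.9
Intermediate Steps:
Y(s) = 24 + 3/(-7 + 4*s) (Y(s) = 24 + 3/(3*s + (s - 7)) = 24 + 3/(3*s + (-7 + s)) = 24 + 3/(-7 + 4*s))
Y(-15)*113 + 156 = (3*(-55 + 32*(-15))/(-7 + 4*(-15)))*113 + 156 = (3*(-55 - 480)/(-7 - 60))*113 + 156 = (3*(-535)/(-67))*113 + 156 = (3*(-1/67)*(-535))*113 + 156 = (1605/67)*113 + 156 = 181365/67 + 156 = 191817/67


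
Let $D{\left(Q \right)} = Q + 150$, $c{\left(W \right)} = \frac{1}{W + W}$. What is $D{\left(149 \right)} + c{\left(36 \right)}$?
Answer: $\frac{21529}{72} \approx 299.01$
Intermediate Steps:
$c{\left(W \right)} = \frac{1}{2 W}$
$D{\left(Q \right)} = 150 + Q$
$D{\left(149 \right)} + c{\left(36 \right)} = \left(150 + 149\right) + \frac{1}{2 \cdot 36} = 299 + \frac{1}{2} \cdot \frac{1}{36} = 299 + \frac{1}{72} = \frac{21529}{72}$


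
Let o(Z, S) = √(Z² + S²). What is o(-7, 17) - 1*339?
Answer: -339 + 13*√2 ≈ -320.62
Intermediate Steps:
o(Z, S) = √(S² + Z²)
o(-7, 17) - 1*339 = √(17² + (-7)²) - 1*339 = √(289 + 49) - 339 = √338 - 339 = 13*√2 - 339 = -339 + 13*√2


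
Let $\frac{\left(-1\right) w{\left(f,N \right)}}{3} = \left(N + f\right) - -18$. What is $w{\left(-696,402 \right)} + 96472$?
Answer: $97300$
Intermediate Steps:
$w{\left(f,N \right)} = -54 - 3 N - 3 f$ ($w{\left(f,N \right)} = - 3 \left(\left(N + f\right) - -18\right) = - 3 \left(\left(N + f\right) + 18\right) = - 3 \left(18 + N + f\right) = -54 - 3 N - 3 f$)
$w{\left(-696,402 \right)} + 96472 = \left(-54 - 1206 - -2088\right) + 96472 = \left(-54 - 1206 + 2088\right) + 96472 = 828 + 96472 = 97300$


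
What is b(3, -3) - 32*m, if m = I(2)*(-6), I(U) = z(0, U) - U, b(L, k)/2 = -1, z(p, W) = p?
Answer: -386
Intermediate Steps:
b(L, k) = -2 (b(L, k) = 2*(-1) = -2)
I(U) = -U (I(U) = 0 - U = -U)
m = 12 (m = -1*2*(-6) = -2*(-6) = 12)
b(3, -3) - 32*m = -2 - 32*12 = -2 - 384 = -386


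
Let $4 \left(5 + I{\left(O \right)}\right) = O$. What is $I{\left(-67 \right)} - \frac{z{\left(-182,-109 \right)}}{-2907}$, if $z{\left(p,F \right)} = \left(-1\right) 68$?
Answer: $- \frac{14893}{684} \approx -21.773$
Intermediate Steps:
$z{\left(p,F \right)} = -68$
$I{\left(O \right)} = -5 + \frac{O}{4}$
$I{\left(-67 \right)} - \frac{z{\left(-182,-109 \right)}}{-2907} = \left(-5 + \frac{1}{4} \left(-67\right)\right) - - \frac{68}{-2907} = \left(-5 - \frac{67}{4}\right) - \left(-68\right) \left(- \frac{1}{2907}\right) = - \frac{87}{4} - \frac{4}{171} = - \frac{14893}{684}$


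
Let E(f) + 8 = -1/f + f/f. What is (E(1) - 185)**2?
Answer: 37249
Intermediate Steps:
E(f) = -7 - 1/f (E(f) = -8 + (-1/f + f/f) = -8 + (-1/f + 1) = -8 + (1 - 1/f) = -7 - 1/f)
(E(1) - 185)**2 = ((-7 - 1/1) - 185)**2 = ((-7 - 1*1) - 185)**2 = ((-7 - 1) - 185)**2 = (-8 - 185)**2 = (-193)**2 = 37249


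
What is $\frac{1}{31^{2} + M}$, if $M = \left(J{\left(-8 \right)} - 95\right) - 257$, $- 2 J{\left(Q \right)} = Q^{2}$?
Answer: $\frac{1}{577} \approx 0.0017331$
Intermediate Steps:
$J{\left(Q \right)} = - \frac{Q^{2}}{2}$
$M = -384$ ($M = \left(- \frac{\left(-8\right)^{2}}{2} - 95\right) - 257 = \left(\left(- \frac{1}{2}\right) 64 - 95\right) - 257 = \left(-32 - 95\right) - 257 = -127 - 257 = -384$)
$\frac{1}{31^{2} + M} = \frac{1}{31^{2} - 384} = \frac{1}{961 - 384} = \frac{1}{577}$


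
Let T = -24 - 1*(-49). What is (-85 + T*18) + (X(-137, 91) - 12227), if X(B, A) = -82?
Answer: -11944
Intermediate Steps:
T = 25 (T = -24 + 49 = 25)
(-85 + T*18) + (X(-137, 91) - 12227) = (-85 + 25*18) + (-82 - 12227) = (-85 + 450) - 12309 = 365 - 12309 = -11944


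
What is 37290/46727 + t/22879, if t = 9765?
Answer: 1309447065/1069067033 ≈ 1.2248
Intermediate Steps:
37290/46727 + t/22879 = 37290/46727 + 9765/22879 = 1309447065/1069067033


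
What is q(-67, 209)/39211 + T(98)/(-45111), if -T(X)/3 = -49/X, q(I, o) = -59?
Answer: -1813577/1179231614 ≈ -0.0015379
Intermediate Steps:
T(X) = 147/X (T(X) = -(-147)/X = 147/X)
q(-67, 209)/39211 + T(98)/(-45111) = -59/39211 + (147/98)/(-45111) = -59*1/39211 + (147*(1/98))*(-1/45111) = -59/39211 + (3/2)*(-1/45111) = -59/39211 - 1/30074 = -1813577/1179231614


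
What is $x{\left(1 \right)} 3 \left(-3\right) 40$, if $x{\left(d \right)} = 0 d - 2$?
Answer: $720$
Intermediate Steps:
$x{\left(d \right)} = -2$ ($x{\left(d \right)} = 0 - 2 = -2$)
$x{\left(1 \right)} 3 \left(-3\right) 40 = - 2 \cdot 3 \left(-3\right) 40 = \left(-2\right) \left(-9\right) 40 = 18 \cdot 40 = 720$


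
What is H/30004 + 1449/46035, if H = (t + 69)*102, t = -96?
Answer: -4628033/76735230 ≈ -0.060312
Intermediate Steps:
H = -2754 (H = (-96 + 69)*102 = -27*102 = -2754)
H/30004 + 1449/46035 = -2754/30004 + 1449/46035 = -2754*1/30004 + 1449*(1/46035) = -1377/15002 + 161/5115 = -4628033/76735230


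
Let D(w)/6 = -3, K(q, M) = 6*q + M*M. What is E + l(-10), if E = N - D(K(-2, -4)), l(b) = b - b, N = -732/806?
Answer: 6888/403 ≈ 17.092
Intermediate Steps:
K(q, M) = M² + 6*q (K(q, M) = 6*q + M² = M² + 6*q)
D(w) = -18 (D(w) = 6*(-3) = -18)
N = -366/403 (N = -732*1/806 = -366/403 ≈ -0.90819)
l(b) = 0
E = 6888/403 (E = -366/403 - 1*(-18) = -366/403 + 18 = 6888/403 ≈ 17.092)
E + l(-10) = 6888/403 + 0 = 6888/403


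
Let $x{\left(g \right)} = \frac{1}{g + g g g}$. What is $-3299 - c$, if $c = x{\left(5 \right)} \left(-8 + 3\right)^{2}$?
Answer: $- \frac{85779}{26} \approx -3299.2$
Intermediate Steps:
$x{\left(g \right)} = \frac{1}{g + g^{3}}$ ($x{\left(g \right)} = \frac{1}{g + g^{2} g} = \frac{1}{g + g^{3}}$)
$c = \frac{5}{26}$ ($c = \frac{\left(-8 + 3\right)^{2}}{5 + 5^{3}} = \frac{\left(-5\right)^{2}}{5 + 125} = \frac{1}{130} \cdot 25 = \frac{5}{26} \approx 0.19231$)
$-3299 - c = -3299 - \frac{5}{26} = - \frac{85779}{26}$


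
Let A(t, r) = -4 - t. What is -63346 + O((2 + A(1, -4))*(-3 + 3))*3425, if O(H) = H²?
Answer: -63346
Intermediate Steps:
-63346 + O((2 + A(1, -4))*(-3 + 3))*3425 = -63346 + ((2 + (-4 - 1*1))*(-3 + 3))²*3425 = -63346 + ((2 + (-4 - 1))*0)²*3425 = -63346 + ((2 - 5)*0)²*3425 = -63346 + (-3*0)²*3425 = -63346 + 0²*3425 = -63346 + 0*3425 = -63346 + 0 = -63346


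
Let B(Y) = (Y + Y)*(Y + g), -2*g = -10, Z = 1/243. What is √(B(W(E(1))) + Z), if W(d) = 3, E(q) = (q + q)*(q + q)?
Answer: √34995/27 ≈ 6.9285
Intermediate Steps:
E(q) = 4*q² (E(q) = (2*q)*(2*q) = 4*q²)
Z = 1/243 ≈ 0.0041152
g = 5 (g = -½*(-10) = 5)
B(Y) = 2*Y*(5 + Y) (B(Y) = (Y + Y)*(Y + 5) = (2*Y)*(5 + Y) = 2*Y*(5 + Y))
√(B(W(E(1))) + Z) = √(2*3*(5 + 3) + 1/243) = √(2*3*8 + 1/243) = √(48 + 1/243) = √(11665/243) = √34995/27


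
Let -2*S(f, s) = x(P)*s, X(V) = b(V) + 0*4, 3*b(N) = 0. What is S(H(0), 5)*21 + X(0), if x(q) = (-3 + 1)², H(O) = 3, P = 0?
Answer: -210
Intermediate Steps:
b(N) = 0 (b(N) = (⅓)*0 = 0)
X(V) = 0 (X(V) = 0 + 0*4 = 0 + 0 = 0)
x(q) = 4 (x(q) = (-2)² = 4)
S(f, s) = -2*s
S(H(0), 5)*21 + X(0) = -2*5*21 + 0 = -10*21 + 0 = -210 + 0 = -210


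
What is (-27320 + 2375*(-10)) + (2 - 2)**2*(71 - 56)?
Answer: -51070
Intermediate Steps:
(-27320 + 2375*(-10)) + (2 - 2)**2*(71 - 56) = (-27320 - 23750) + 0**2*15 = -51070 + 0*15 = -51070 + 0 = -51070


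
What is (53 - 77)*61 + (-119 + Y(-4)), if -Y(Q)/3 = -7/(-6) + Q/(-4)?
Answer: -3179/2 ≈ -1589.5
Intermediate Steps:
Y(Q) = -7/2 + 3*Q/4 (Y(Q) = -3*(-7/(-6) + Q/(-4)) = -3*(-7*(-1/6) + Q*(-1/4)) = -3*(7/6 - Q/4) = -7/2 + 3*Q/4)
(53 - 77)*61 + (-119 + Y(-4)) = (53 - 77)*61 + (-119 + (-7/2 + (3/4)*(-4))) = -24*61 + (-119 + (-7/2 - 3)) = -1464 + (-119 - 13/2) = -1464 - 251/2 = -3179/2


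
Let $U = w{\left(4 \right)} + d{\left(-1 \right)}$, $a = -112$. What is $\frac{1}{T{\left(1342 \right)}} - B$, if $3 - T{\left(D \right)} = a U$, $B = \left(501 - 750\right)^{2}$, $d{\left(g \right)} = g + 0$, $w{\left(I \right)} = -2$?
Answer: $- \frac{20646334}{333} \approx -62001.0$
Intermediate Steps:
$d{\left(g \right)} = g$
$B = 62001$ ($B = \left(-249\right)^{2} = 62001$)
$U = -3$ ($U = -2 - 1 = -3$)
$T{\left(D \right)} = -333$ ($T{\left(D \right)} = 3 - \left(-112\right) \left(-3\right) = 3 - 336 = -333$)
$\frac{1}{T{\left(1342 \right)}} - B = \frac{1}{-333} - 62001 = - \frac{1}{333} - 62001 = - \frac{20646334}{333}$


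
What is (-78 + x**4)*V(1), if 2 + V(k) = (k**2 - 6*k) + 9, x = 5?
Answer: 1094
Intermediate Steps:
V(k) = 7 + k**2 - 6*k (V(k) = -2 + ((k**2 - 6*k) + 9) = -2 + (9 + k**2 - 6*k) = 7 + k**2 - 6*k)
(-78 + x**4)*V(1) = (-78 + 5**4)*(7 + 1**2 - 6*1) = (-78 + 625)*(7 + 1 - 6) = 547*2 = 1094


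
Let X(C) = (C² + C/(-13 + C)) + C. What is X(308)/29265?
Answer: 28076048/8633175 ≈ 3.2521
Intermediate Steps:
X(C) = C + C² + C/(-13 + C) (X(C) = (C² + C/(-13 + C)) + C = C + C² + C/(-13 + C))
X(308)/29265 = (308*(-12 + 308² - 12*308)/(-13 + 308))/29265 = (308*(-12 + 94864 - 3696)/295)*(1/29265) = (308*(1/295)*91156)*(1/29265) = (28076048/295)*(1/29265) = 28076048/8633175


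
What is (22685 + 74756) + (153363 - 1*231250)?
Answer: 19554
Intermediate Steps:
(22685 + 74756) + (153363 - 1*231250) = 97441 + (153363 - 231250) = 97441 - 77887 = 19554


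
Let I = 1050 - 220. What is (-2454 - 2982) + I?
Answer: -4606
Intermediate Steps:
I = 830
(-2454 - 2982) + I = (-2454 - 2982) + 830 = -5436 + 830 = -4606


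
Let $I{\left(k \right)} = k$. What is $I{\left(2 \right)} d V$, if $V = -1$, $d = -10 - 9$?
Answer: $38$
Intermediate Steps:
$d = -19$
$I{\left(2 \right)} d V = 2 \left(-19\right) \left(-1\right) = \left(-38\right) \left(-1\right) = 38$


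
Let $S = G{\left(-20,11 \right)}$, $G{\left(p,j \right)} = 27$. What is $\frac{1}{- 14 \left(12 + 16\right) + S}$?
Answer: $- \frac{1}{365} \approx -0.0027397$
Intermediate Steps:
$S = 27$
$\frac{1}{- 14 \left(12 + 16\right) + S} = \frac{1}{- 14 \left(12 + 16\right) + 27} = \frac{1}{\left(-14\right) 28 + 27} = \frac{1}{-392 + 27} = \frac{1}{-365} = - \frac{1}{365}$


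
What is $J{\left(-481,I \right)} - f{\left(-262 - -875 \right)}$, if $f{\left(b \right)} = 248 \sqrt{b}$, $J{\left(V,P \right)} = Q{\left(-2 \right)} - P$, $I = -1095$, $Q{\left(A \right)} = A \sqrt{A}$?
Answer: $1095 - 248 \sqrt{613} - 2 i \sqrt{2} \approx -5045.2 - 2.8284 i$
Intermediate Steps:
$Q{\left(A \right)} = A^{\frac{3}{2}}$
$J{\left(V,P \right)} = - P - 2 i \sqrt{2}$ ($J{\left(V,P \right)} = \left(-2\right)^{\frac{3}{2}} - P = - 2 i \sqrt{2} - P = - P - 2 i \sqrt{2}$)
$J{\left(-481,I \right)} - f{\left(-262 - -875 \right)} = \left(\left(-1\right) \left(-1095\right) - 2 i \sqrt{2}\right) - 248 \sqrt{-262 - -875} = \left(1095 - 2 i \sqrt{2}\right) - 248 \sqrt{-262 + 875} = \left(1095 - 2 i \sqrt{2}\right) - 248 \sqrt{613} = 1095 - 248 \sqrt{613} - 2 i \sqrt{2}$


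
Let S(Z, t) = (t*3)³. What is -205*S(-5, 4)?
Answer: -354240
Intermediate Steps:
S(Z, t) = 27*t³ (S(Z, t) = (3*t)³ = 27*t³)
-205*S(-5, 4) = -5535*4³ = -5535*64 = -205*1728 = -354240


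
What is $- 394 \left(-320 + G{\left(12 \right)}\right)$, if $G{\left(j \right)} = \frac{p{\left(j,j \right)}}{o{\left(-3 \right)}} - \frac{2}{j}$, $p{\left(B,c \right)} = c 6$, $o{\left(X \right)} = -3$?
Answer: $\frac{406805}{3} \approx 1.356 \cdot 10^{5}$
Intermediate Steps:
$p{\left(B,c \right)} = 6 c$
$G{\left(j \right)} = - 2 j - \frac{2}{j}$ ($G{\left(j \right)} = \frac{6 j}{-3} - \frac{2}{j} = 6 j \left(- \frac{1}{3}\right) - \frac{2}{j} = - 2 j - \frac{2}{j}$)
$- 394 \left(-320 + G{\left(12 \right)}\right) = - 394 \left(-320 - \left(24 + \frac{2}{12}\right)\right) = - 394 \left(-320 - \frac{145}{6}\right) = \left(-394\right) \left(- \frac{2065}{6}\right) = \frac{406805}{3}$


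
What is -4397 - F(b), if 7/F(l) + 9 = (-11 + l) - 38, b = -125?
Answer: -804644/183 ≈ -4397.0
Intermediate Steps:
F(l) = 7/(-58 + l) (F(l) = 7/(-9 + ((-11 + l) - 38)) = 7/(-9 + (-49 + l)) = 7/(-58 + l))
-4397 - F(b) = -4397 - 7/(-58 - 125) = -4397 - 7/(-183) = -4397 - 7*(-1)/183 = -4397 - 1*(-7/183) = -4397 + 7/183 = -804644/183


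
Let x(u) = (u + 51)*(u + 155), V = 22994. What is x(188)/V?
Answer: 81977/22994 ≈ 3.5651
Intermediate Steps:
x(u) = (51 + u)*(155 + u)
x(188)/V = (7905 + 188**2 + 206*188)/22994 = (7905 + 35344 + 38728)*(1/22994) = 81977*(1/22994) = 81977/22994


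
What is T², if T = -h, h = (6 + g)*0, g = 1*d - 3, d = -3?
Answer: 0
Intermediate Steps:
g = -6 (g = 1*(-3) - 3 = -3 - 3 = -6)
h = 0 (h = (6 - 6)*0 = 0*0 = 0)
T = 0 (T = -1*0 = 0)
T² = 0² = 0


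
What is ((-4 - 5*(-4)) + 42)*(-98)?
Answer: -5684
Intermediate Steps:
((-4 - 5*(-4)) + 42)*(-98) = ((-4 + 20) + 42)*(-98) = (16 + 42)*(-98) = 58*(-98) = -5684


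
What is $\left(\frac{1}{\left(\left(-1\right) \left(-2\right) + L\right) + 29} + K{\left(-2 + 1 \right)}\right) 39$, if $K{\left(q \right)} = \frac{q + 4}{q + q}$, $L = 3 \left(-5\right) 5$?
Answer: $- \frac{2613}{44} \approx -59.386$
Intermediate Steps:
$L = -75$ ($L = \left(-15\right) 5 = -75$)
$K{\left(q \right)} = \frac{4 + q}{2 q}$
$\left(\frac{1}{\left(\left(-1\right) \left(-2\right) + L\right) + 29} + K{\left(-2 + 1 \right)}\right) 39 = \left(\frac{1}{\left(\left(-1\right) \left(-2\right) - 75\right) + 29} + \frac{4 + \left(-2 + 1\right)}{2 \left(-2 + 1\right)}\right) 39 = \left(\frac{1}{\left(2 - 75\right) + 29} + \frac{4 - 1}{2 \left(-1\right)}\right) 39 = \left(\frac{1}{-73 + 29} + \frac{1}{2} \left(-1\right) 3\right) 39 = \left(\frac{1}{-44} - \frac{3}{2}\right) 39 = \left(- \frac{1}{44} - \frac{3}{2}\right) 39 = \left(- \frac{67}{44}\right) 39 = - \frac{2613}{44}$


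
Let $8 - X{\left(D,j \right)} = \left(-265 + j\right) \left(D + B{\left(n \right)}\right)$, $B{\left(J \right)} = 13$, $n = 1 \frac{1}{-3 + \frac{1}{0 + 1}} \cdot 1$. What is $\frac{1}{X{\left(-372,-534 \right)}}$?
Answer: $- \frac{1}{286833} \approx -3.4863 \cdot 10^{-6}$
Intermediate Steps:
$n = - \frac{1}{2}$ ($n = 1 \frac{1}{-3 + 1^{-1}} \cdot 1 = 1 \frac{1}{-3 + 1} \cdot 1 = 1 \frac{1}{-2} \cdot 1 = 1 \left(- \frac{1}{2}\right) 1 = \left(- \frac{1}{2}\right) 1 = - \frac{1}{2} \approx -0.5$)
$X{\left(D,j \right)} = 8 - \left(-265 + j\right) \left(13 + D\right)$ ($X{\left(D,j \right)} = 8 - \left(-265 + j\right) \left(D + 13\right) = 8 - \left(-265 + j\right) \left(13 + D\right)$)
$\frac{1}{X{\left(-372,-534 \right)}} = \frac{1}{3453 - -6942 + 265 \left(-372\right) - \left(-372\right) \left(-534\right)} = \frac{1}{3453 + 6942 - 98580 - 198648} = \frac{1}{-286833} = - \frac{1}{286833}$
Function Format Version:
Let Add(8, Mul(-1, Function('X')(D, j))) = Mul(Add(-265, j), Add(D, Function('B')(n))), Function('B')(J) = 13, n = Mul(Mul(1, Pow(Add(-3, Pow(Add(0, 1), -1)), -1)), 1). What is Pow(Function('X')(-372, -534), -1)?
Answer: Rational(-1, 286833) ≈ -3.4863e-6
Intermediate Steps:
n = Rational(-1, 2) (n = Mul(Mul(1, Pow(Add(-3, Pow(1, -1)), -1)), 1) = Mul(Mul(1, Pow(Add(-3, 1), -1)), 1) = Mul(Mul(1, Pow(-2, -1)), 1) = Mul(Mul(1, Rational(-1, 2)), 1) = Mul(Rational(-1, 2), 1) = Rational(-1, 2) ≈ -0.50000)
Function('X')(D, j) = Add(8, Mul(-1, Add(-265, j), Add(13, D))) (Function('X')(D, j) = Add(8, Mul(-1, Mul(Add(-265, j), Add(D, 13)))) = Add(8, Mul(-1, Mul(Add(-265, j), Add(13, D)))) = Add(8, Mul(-1, Add(-265, j), Add(13, D))))
Pow(Function('X')(-372, -534), -1) = Pow(Add(3453, Mul(-13, -534), Mul(265, -372), Mul(-1, -372, -534)), -1) = Pow(Add(3453, 6942, -98580, -198648), -1) = Pow(-286833, -1) = Rational(-1, 286833)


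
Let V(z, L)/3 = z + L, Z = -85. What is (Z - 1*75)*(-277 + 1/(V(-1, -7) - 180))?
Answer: 2260360/51 ≈ 44321.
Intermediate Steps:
V(z, L) = 3*L + 3*z (V(z, L) = 3*(z + L) = 3*(L + z) = 3*L + 3*z)
(Z - 1*75)*(-277 + 1/(V(-1, -7) - 180)) = (-85 - 1*75)*(-277 + 1/((3*(-7) + 3*(-1)) - 180)) = (-85 - 75)*(-277 + 1/((-21 - 3) - 180)) = -160*(-277 + 1/(-24 - 180)) = -160*(-277 + 1/(-204)) = -160*(-277 - 1/204) = -160*(-56509/204) = 2260360/51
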